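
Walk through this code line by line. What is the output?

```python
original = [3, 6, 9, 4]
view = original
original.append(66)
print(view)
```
[3, 6, 9, 4, 66]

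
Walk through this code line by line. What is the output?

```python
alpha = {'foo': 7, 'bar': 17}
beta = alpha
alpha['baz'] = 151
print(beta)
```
{'foo': 7, 'bar': 17, 'baz': 151}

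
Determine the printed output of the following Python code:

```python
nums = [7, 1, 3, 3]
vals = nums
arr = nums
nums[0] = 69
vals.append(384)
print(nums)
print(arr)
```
[69, 1, 3, 3, 384]
[69, 1, 3, 3, 384]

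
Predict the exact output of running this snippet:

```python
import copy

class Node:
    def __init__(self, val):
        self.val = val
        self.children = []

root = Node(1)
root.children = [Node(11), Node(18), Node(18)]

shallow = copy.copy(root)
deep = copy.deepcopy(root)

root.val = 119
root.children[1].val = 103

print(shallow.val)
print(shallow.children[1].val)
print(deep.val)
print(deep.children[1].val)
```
1
103
1
18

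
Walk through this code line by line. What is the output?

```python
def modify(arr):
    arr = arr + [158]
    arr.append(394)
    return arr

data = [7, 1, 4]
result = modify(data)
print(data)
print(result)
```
[7, 1, 4]
[7, 1, 4, 158, 394]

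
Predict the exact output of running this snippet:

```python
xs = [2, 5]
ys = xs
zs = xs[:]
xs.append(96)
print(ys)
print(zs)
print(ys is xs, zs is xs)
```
[2, 5, 96]
[2, 5]
True False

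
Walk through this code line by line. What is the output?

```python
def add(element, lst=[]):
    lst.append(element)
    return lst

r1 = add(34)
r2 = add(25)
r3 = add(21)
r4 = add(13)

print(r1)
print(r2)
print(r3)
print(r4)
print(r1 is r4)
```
[34, 25, 21, 13]
[34, 25, 21, 13]
[34, 25, 21, 13]
[34, 25, 21, 13]
True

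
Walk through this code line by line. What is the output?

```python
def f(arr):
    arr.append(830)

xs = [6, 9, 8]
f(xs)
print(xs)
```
[6, 9, 8, 830]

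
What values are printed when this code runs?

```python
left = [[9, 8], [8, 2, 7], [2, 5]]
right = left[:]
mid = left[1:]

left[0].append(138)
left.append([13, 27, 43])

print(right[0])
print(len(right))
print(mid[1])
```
[9, 8, 138]
3
[2, 5]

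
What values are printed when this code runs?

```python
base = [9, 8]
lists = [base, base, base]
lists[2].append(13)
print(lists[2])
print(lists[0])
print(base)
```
[9, 8, 13]
[9, 8, 13]
[9, 8, 13]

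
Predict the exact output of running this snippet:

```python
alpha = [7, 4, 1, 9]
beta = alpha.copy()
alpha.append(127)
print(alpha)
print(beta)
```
[7, 4, 1, 9, 127]
[7, 4, 1, 9]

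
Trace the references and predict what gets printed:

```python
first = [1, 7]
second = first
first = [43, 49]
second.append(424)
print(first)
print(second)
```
[43, 49]
[1, 7, 424]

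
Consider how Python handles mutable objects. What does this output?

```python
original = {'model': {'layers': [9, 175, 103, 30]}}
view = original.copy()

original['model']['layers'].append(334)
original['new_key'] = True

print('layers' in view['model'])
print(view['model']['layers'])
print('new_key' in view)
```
True
[9, 175, 103, 30, 334]
False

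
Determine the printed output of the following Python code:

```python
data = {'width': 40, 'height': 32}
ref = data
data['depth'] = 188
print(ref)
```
{'width': 40, 'height': 32, 'depth': 188}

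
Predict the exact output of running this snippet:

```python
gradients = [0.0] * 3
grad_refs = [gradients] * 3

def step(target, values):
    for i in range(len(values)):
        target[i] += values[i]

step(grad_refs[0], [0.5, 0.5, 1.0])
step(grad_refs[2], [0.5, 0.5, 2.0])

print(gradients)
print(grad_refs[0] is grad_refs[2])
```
[1.0, 1.0, 3.0]
True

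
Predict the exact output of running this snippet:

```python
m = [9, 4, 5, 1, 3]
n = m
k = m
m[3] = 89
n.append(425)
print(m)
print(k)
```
[9, 4, 5, 89, 3, 425]
[9, 4, 5, 89, 3, 425]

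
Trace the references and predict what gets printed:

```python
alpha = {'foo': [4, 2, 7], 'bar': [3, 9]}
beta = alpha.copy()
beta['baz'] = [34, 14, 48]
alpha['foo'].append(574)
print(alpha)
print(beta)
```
{'foo': [4, 2, 7, 574], 'bar': [3, 9]}
{'foo': [4, 2, 7, 574], 'bar': [3, 9], 'baz': [34, 14, 48]}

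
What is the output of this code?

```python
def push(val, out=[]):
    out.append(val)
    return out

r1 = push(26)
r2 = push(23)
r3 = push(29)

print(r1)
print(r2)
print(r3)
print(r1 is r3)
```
[26, 23, 29]
[26, 23, 29]
[26, 23, 29]
True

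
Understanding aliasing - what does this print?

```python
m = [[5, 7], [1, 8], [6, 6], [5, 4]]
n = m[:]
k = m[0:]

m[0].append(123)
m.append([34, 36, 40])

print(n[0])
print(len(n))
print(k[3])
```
[5, 7, 123]
4
[5, 4]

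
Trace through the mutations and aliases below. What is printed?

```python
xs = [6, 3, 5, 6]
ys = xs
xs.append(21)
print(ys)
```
[6, 3, 5, 6, 21]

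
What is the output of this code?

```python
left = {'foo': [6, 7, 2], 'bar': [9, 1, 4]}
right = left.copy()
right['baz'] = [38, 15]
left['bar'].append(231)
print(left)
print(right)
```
{'foo': [6, 7, 2], 'bar': [9, 1, 4, 231]}
{'foo': [6, 7, 2], 'bar': [9, 1, 4, 231], 'baz': [38, 15]}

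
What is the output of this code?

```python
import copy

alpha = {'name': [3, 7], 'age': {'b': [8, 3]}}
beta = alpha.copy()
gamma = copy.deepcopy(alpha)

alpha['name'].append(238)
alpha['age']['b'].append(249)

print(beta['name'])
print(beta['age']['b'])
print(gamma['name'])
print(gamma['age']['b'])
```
[3, 7, 238]
[8, 3, 249]
[3, 7]
[8, 3]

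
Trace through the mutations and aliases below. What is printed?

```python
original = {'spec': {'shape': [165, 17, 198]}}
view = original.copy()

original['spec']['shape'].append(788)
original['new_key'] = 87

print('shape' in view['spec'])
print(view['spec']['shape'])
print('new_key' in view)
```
True
[165, 17, 198, 788]
False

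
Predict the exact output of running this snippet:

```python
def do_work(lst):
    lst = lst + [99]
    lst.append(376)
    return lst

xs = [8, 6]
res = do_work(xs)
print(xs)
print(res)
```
[8, 6]
[8, 6, 99, 376]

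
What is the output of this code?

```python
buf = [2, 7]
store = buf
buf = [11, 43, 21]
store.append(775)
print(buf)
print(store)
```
[11, 43, 21]
[2, 7, 775]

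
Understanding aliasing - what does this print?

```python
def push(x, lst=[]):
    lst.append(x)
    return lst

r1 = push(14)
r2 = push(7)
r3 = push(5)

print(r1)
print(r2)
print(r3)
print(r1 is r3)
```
[14, 7, 5]
[14, 7, 5]
[14, 7, 5]
True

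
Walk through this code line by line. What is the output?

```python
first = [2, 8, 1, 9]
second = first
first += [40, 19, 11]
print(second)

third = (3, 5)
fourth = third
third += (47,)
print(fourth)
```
[2, 8, 1, 9, 40, 19, 11]
(3, 5)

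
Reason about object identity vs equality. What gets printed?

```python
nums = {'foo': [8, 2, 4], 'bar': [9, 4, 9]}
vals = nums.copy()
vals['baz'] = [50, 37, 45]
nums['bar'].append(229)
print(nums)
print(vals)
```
{'foo': [8, 2, 4], 'bar': [9, 4, 9, 229]}
{'foo': [8, 2, 4], 'bar': [9, 4, 9, 229], 'baz': [50, 37, 45]}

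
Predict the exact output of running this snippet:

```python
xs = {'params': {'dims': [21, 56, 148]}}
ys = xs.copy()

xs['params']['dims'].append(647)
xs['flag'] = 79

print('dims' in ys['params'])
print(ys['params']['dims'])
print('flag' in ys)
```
True
[21, 56, 148, 647]
False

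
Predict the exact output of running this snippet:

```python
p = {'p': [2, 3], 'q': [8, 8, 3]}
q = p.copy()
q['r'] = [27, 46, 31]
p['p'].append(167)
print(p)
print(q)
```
{'p': [2, 3, 167], 'q': [8, 8, 3]}
{'p': [2, 3, 167], 'q': [8, 8, 3], 'r': [27, 46, 31]}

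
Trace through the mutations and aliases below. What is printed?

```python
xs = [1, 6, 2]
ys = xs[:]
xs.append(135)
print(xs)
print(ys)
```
[1, 6, 2, 135]
[1, 6, 2]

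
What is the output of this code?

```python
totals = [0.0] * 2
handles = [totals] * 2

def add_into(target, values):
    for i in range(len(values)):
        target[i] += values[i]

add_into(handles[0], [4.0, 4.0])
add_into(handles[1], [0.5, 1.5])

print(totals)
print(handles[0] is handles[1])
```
[4.5, 5.5]
True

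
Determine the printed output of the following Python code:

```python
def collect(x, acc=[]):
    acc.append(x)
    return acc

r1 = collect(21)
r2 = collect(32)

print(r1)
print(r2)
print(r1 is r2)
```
[21, 32]
[21, 32]
True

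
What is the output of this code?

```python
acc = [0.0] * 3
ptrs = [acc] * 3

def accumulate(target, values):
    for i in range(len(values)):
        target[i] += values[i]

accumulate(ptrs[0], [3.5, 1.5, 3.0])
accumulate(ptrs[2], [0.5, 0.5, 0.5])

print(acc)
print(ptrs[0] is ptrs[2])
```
[4.0, 2.0, 3.5]
True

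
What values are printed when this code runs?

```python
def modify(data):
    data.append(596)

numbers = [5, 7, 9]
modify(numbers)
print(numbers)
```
[5, 7, 9, 596]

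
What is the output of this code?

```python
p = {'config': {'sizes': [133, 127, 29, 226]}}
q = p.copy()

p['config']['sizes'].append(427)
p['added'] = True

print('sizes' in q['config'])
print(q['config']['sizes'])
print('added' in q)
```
True
[133, 127, 29, 226, 427]
False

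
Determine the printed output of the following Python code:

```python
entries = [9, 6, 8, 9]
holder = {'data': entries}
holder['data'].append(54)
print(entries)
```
[9, 6, 8, 9, 54]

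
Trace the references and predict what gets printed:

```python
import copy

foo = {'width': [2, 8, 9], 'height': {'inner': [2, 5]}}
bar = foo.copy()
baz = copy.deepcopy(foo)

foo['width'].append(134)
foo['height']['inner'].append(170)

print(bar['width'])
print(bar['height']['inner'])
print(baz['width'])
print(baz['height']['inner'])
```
[2, 8, 9, 134]
[2, 5, 170]
[2, 8, 9]
[2, 5]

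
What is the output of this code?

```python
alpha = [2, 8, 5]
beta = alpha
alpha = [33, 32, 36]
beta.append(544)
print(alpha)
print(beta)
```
[33, 32, 36]
[2, 8, 5, 544]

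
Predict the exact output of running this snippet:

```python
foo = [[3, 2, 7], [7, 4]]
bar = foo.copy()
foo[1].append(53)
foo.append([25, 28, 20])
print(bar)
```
[[3, 2, 7], [7, 4, 53]]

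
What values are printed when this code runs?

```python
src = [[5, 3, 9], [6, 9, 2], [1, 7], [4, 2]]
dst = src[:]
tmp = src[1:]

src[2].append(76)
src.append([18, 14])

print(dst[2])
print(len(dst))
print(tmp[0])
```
[1, 7, 76]
4
[6, 9, 2]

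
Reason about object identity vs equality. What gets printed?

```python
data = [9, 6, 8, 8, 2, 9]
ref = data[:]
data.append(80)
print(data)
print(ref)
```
[9, 6, 8, 8, 2, 9, 80]
[9, 6, 8, 8, 2, 9]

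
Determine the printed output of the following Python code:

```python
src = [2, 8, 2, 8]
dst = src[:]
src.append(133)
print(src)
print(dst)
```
[2, 8, 2, 8, 133]
[2, 8, 2, 8]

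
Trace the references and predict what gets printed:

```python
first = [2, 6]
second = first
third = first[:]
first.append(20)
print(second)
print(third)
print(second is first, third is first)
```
[2, 6, 20]
[2, 6]
True False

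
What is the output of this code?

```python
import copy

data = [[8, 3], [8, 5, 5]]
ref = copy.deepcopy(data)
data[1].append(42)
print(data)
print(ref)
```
[[8, 3], [8, 5, 5, 42]]
[[8, 3], [8, 5, 5]]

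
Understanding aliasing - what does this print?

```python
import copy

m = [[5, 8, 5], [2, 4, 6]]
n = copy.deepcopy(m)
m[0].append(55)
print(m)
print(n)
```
[[5, 8, 5, 55], [2, 4, 6]]
[[5, 8, 5], [2, 4, 6]]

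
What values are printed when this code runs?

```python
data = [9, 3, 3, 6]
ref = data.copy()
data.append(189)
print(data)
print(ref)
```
[9, 3, 3, 6, 189]
[9, 3, 3, 6]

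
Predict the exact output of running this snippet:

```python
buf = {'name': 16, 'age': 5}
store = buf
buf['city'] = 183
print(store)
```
{'name': 16, 'age': 5, 'city': 183}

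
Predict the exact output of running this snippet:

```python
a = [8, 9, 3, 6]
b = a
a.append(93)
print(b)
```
[8, 9, 3, 6, 93]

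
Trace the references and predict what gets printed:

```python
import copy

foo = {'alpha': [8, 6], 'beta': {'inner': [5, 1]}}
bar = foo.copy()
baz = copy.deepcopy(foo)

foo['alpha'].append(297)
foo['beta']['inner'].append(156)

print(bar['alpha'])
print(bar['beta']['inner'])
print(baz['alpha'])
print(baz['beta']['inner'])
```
[8, 6, 297]
[5, 1, 156]
[8, 6]
[5, 1]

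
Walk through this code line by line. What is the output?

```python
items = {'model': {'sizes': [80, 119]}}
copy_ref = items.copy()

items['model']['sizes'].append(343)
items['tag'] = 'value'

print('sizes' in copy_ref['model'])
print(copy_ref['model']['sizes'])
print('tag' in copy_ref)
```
True
[80, 119, 343]
False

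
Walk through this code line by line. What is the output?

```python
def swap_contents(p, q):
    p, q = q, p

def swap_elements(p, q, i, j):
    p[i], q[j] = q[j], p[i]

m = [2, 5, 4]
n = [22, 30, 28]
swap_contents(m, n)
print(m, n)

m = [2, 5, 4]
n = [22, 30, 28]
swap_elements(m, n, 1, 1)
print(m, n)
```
[2, 5, 4] [22, 30, 28]
[2, 30, 4] [22, 5, 28]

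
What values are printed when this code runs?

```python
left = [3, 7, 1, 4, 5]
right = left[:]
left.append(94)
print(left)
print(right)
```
[3, 7, 1, 4, 5, 94]
[3, 7, 1, 4, 5]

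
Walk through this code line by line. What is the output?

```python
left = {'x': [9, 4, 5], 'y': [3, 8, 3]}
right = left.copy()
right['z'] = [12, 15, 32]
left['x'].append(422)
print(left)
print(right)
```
{'x': [9, 4, 5, 422], 'y': [3, 8, 3]}
{'x': [9, 4, 5, 422], 'y': [3, 8, 3], 'z': [12, 15, 32]}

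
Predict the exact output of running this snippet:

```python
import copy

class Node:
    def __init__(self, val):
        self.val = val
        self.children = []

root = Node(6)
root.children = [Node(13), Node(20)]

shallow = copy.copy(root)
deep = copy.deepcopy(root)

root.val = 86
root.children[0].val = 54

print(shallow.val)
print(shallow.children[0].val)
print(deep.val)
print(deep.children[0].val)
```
6
54
6
13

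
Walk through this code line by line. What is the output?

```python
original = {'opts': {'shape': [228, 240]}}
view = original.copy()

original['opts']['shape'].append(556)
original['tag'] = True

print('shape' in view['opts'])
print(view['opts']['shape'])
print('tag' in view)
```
True
[228, 240, 556]
False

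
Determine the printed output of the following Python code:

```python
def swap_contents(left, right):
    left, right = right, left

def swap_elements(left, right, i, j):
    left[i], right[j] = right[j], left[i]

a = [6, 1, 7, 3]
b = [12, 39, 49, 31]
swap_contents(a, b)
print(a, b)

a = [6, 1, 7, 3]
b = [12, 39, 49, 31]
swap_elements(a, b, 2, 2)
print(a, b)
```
[6, 1, 7, 3] [12, 39, 49, 31]
[6, 1, 49, 3] [12, 39, 7, 31]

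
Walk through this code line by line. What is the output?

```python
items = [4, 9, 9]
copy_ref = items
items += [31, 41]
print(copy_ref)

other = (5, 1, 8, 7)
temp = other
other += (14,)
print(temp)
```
[4, 9, 9, 31, 41]
(5, 1, 8, 7)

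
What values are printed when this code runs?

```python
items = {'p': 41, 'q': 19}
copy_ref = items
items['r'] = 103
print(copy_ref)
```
{'p': 41, 'q': 19, 'r': 103}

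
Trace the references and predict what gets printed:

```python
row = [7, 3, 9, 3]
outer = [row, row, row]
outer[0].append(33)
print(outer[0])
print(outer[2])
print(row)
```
[7, 3, 9, 3, 33]
[7, 3, 9, 3, 33]
[7, 3, 9, 3, 33]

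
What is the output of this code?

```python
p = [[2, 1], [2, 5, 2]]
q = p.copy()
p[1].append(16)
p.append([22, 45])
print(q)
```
[[2, 1], [2, 5, 2, 16]]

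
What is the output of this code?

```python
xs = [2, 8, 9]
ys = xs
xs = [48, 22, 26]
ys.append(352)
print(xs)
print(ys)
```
[48, 22, 26]
[2, 8, 9, 352]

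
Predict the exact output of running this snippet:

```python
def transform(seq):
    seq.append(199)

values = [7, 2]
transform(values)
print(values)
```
[7, 2, 199]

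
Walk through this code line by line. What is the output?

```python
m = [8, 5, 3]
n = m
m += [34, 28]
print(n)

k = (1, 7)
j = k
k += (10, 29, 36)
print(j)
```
[8, 5, 3, 34, 28]
(1, 7)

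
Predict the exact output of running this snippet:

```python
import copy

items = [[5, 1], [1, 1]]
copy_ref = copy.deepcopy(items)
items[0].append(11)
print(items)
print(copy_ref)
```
[[5, 1, 11], [1, 1]]
[[5, 1], [1, 1]]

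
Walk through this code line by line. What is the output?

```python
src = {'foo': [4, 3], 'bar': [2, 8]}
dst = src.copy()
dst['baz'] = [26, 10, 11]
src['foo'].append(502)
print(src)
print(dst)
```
{'foo': [4, 3, 502], 'bar': [2, 8]}
{'foo': [4, 3, 502], 'bar': [2, 8], 'baz': [26, 10, 11]}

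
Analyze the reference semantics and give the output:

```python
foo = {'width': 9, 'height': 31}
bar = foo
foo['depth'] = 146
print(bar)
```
{'width': 9, 'height': 31, 'depth': 146}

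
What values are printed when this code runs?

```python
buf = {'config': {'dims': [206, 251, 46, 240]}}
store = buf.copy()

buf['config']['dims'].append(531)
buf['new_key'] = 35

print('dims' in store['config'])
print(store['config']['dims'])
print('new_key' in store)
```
True
[206, 251, 46, 240, 531]
False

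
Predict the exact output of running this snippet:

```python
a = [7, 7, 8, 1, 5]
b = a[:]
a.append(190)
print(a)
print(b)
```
[7, 7, 8, 1, 5, 190]
[7, 7, 8, 1, 5]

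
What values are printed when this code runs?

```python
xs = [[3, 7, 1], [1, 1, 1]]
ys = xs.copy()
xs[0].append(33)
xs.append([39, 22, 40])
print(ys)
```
[[3, 7, 1, 33], [1, 1, 1]]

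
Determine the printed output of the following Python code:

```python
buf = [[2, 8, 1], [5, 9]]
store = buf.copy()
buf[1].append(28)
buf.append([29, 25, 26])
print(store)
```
[[2, 8, 1], [5, 9, 28]]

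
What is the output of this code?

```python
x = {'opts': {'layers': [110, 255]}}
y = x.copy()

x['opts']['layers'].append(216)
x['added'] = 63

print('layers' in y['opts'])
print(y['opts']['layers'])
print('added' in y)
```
True
[110, 255, 216]
False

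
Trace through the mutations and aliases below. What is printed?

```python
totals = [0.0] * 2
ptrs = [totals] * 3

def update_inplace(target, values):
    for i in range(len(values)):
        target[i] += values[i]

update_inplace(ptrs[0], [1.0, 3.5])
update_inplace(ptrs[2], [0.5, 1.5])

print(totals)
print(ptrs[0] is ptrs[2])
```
[1.5, 5.0]
True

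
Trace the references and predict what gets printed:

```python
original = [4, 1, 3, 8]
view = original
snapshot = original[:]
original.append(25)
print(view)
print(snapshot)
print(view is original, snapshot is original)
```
[4, 1, 3, 8, 25]
[4, 1, 3, 8]
True False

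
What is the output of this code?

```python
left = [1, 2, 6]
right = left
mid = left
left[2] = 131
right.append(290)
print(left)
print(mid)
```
[1, 2, 131, 290]
[1, 2, 131, 290]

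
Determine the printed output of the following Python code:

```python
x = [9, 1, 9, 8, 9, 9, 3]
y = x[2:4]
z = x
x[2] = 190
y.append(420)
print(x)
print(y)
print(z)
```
[9, 1, 190, 8, 9, 9, 3]
[9, 8, 420]
[9, 1, 190, 8, 9, 9, 3]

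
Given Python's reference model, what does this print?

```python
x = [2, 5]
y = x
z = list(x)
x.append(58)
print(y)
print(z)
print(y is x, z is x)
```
[2, 5, 58]
[2, 5]
True False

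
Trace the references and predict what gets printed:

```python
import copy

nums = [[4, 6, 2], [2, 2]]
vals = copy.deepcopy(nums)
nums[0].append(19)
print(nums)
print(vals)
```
[[4, 6, 2, 19], [2, 2]]
[[4, 6, 2], [2, 2]]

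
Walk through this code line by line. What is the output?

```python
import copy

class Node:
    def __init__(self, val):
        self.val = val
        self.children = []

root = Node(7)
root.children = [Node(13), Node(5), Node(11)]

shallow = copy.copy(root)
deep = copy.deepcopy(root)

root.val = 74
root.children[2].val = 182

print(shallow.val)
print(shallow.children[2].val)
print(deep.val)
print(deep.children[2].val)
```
7
182
7
11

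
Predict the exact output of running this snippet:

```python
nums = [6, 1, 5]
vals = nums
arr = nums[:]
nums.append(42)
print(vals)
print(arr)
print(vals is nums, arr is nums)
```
[6, 1, 5, 42]
[6, 1, 5]
True False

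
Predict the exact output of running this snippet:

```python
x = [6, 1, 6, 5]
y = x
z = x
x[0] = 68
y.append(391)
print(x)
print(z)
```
[68, 1, 6, 5, 391]
[68, 1, 6, 5, 391]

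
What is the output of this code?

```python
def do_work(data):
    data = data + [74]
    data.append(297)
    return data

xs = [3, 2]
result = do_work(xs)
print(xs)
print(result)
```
[3, 2]
[3, 2, 74, 297]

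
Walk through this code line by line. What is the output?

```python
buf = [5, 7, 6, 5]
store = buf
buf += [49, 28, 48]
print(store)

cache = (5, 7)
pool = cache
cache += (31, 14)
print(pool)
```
[5, 7, 6, 5, 49, 28, 48]
(5, 7)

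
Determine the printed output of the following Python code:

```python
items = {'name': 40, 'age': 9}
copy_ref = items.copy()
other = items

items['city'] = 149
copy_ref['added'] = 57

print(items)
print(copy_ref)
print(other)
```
{'name': 40, 'age': 9, 'city': 149}
{'name': 40, 'age': 9, 'added': 57}
{'name': 40, 'age': 9, 'city': 149}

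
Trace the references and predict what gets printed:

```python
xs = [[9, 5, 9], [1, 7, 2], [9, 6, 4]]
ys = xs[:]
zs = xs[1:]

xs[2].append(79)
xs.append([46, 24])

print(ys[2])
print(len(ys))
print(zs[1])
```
[9, 6, 4, 79]
3
[9, 6, 4, 79]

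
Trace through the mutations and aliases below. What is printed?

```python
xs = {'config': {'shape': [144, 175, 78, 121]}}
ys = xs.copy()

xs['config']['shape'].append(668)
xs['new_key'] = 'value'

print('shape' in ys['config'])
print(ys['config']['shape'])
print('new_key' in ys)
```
True
[144, 175, 78, 121, 668]
False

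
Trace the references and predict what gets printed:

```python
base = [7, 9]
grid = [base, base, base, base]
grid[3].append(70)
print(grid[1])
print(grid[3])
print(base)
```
[7, 9, 70]
[7, 9, 70]
[7, 9, 70]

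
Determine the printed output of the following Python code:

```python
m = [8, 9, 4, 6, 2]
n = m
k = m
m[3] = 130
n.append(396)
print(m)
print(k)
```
[8, 9, 4, 130, 2, 396]
[8, 9, 4, 130, 2, 396]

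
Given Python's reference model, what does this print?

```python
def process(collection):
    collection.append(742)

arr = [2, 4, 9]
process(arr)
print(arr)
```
[2, 4, 9, 742]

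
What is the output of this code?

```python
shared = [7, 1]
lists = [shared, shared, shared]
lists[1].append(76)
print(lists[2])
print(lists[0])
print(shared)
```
[7, 1, 76]
[7, 1, 76]
[7, 1, 76]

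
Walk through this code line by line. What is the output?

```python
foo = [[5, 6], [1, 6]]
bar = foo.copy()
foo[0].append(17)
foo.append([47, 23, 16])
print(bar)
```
[[5, 6, 17], [1, 6]]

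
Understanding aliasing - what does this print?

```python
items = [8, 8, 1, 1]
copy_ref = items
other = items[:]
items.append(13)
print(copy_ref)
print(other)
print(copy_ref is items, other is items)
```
[8, 8, 1, 1, 13]
[8, 8, 1, 1]
True False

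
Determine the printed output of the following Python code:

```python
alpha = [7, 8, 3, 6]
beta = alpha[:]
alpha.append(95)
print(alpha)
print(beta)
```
[7, 8, 3, 6, 95]
[7, 8, 3, 6]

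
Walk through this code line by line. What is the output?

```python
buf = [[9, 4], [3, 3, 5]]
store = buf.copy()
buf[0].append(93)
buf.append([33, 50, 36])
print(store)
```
[[9, 4, 93], [3, 3, 5]]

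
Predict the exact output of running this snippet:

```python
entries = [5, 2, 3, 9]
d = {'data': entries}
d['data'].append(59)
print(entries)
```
[5, 2, 3, 9, 59]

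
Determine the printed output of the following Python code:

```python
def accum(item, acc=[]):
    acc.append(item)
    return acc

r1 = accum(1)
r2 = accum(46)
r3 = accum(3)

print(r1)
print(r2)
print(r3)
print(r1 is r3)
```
[1, 46, 3]
[1, 46, 3]
[1, 46, 3]
True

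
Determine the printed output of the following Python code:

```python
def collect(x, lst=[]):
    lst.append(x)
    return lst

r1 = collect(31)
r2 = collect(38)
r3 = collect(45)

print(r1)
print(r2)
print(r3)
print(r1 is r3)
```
[31, 38, 45]
[31, 38, 45]
[31, 38, 45]
True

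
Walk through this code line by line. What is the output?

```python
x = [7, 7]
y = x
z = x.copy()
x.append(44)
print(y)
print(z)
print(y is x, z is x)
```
[7, 7, 44]
[7, 7]
True False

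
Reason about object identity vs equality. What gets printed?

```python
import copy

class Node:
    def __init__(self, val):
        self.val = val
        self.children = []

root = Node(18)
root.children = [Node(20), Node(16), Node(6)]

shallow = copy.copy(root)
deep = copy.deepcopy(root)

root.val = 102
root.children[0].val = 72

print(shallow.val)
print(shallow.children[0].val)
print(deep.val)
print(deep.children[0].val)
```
18
72
18
20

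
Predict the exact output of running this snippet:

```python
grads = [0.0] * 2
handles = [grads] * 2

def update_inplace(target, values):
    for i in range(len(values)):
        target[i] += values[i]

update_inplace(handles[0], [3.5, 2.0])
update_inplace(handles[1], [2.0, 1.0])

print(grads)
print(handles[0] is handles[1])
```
[5.5, 3.0]
True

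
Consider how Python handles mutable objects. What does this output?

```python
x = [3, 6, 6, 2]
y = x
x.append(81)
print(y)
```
[3, 6, 6, 2, 81]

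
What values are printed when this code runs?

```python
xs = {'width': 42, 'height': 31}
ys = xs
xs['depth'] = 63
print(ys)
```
{'width': 42, 'height': 31, 'depth': 63}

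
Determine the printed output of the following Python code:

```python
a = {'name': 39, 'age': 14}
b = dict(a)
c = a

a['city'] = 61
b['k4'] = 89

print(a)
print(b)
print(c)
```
{'name': 39, 'age': 14, 'city': 61}
{'name': 39, 'age': 14, 'k4': 89}
{'name': 39, 'age': 14, 'city': 61}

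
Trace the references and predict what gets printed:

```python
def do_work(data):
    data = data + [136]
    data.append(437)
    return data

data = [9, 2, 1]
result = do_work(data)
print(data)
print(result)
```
[9, 2, 1]
[9, 2, 1, 136, 437]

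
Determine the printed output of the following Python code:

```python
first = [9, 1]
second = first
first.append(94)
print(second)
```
[9, 1, 94]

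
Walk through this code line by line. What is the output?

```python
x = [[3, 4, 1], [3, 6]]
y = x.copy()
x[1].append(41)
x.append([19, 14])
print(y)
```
[[3, 4, 1], [3, 6, 41]]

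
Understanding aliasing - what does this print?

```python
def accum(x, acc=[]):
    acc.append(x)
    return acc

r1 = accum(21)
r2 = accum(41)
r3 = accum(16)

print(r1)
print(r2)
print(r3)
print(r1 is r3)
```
[21, 41, 16]
[21, 41, 16]
[21, 41, 16]
True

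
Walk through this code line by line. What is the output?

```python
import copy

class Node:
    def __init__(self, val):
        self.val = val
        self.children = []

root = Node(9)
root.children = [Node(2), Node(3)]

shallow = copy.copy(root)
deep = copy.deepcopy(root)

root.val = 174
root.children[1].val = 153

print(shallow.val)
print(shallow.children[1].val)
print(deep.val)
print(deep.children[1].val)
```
9
153
9
3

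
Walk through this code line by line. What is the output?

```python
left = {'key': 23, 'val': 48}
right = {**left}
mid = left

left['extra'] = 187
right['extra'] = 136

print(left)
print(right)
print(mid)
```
{'key': 23, 'val': 48, 'extra': 187}
{'key': 23, 'val': 48, 'extra': 136}
{'key': 23, 'val': 48, 'extra': 187}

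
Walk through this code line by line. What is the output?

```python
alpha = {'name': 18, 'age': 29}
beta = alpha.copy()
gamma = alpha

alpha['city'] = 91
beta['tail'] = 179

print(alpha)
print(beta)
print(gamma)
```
{'name': 18, 'age': 29, 'city': 91}
{'name': 18, 'age': 29, 'tail': 179}
{'name': 18, 'age': 29, 'city': 91}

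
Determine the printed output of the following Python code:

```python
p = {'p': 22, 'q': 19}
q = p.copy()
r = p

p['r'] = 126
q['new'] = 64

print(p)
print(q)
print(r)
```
{'p': 22, 'q': 19, 'r': 126}
{'p': 22, 'q': 19, 'new': 64}
{'p': 22, 'q': 19, 'r': 126}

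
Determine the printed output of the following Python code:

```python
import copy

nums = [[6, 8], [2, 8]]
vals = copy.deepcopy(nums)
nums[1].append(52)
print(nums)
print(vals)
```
[[6, 8], [2, 8, 52]]
[[6, 8], [2, 8]]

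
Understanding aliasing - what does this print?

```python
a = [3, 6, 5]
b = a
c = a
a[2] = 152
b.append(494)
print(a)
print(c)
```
[3, 6, 152, 494]
[3, 6, 152, 494]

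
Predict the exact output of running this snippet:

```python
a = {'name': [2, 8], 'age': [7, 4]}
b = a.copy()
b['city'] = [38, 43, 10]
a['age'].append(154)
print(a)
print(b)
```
{'name': [2, 8], 'age': [7, 4, 154]}
{'name': [2, 8], 'age': [7, 4, 154], 'city': [38, 43, 10]}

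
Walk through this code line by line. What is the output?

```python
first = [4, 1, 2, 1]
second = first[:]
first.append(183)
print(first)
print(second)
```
[4, 1, 2, 1, 183]
[4, 1, 2, 1]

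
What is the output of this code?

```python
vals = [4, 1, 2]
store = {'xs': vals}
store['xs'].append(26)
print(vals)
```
[4, 1, 2, 26]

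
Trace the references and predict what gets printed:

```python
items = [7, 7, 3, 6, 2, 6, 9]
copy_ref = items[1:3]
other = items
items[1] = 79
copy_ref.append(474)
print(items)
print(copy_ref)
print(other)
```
[7, 79, 3, 6, 2, 6, 9]
[7, 3, 474]
[7, 79, 3, 6, 2, 6, 9]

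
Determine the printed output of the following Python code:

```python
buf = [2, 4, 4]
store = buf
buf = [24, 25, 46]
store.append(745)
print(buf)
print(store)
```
[24, 25, 46]
[2, 4, 4, 745]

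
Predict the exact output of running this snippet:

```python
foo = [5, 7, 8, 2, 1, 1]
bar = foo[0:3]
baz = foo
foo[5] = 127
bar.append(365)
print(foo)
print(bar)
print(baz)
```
[5, 7, 8, 2, 1, 127]
[5, 7, 8, 365]
[5, 7, 8, 2, 1, 127]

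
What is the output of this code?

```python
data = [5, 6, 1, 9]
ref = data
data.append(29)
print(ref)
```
[5, 6, 1, 9, 29]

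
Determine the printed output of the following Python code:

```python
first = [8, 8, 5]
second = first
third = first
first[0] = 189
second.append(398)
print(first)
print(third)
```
[189, 8, 5, 398]
[189, 8, 5, 398]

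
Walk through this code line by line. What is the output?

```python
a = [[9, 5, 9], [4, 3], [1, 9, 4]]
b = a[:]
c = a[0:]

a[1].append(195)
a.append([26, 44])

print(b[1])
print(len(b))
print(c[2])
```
[4, 3, 195]
3
[1, 9, 4]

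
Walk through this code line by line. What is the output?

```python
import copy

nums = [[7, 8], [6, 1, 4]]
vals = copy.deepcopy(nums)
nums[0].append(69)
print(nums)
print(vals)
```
[[7, 8, 69], [6, 1, 4]]
[[7, 8], [6, 1, 4]]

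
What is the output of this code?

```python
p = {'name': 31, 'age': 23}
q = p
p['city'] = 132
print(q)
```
{'name': 31, 'age': 23, 'city': 132}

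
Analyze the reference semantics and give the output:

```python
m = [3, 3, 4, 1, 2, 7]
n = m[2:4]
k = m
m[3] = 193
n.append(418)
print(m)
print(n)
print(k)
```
[3, 3, 4, 193, 2, 7]
[4, 1, 418]
[3, 3, 4, 193, 2, 7]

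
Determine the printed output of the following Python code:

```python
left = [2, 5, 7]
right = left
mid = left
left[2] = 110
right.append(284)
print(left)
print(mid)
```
[2, 5, 110, 284]
[2, 5, 110, 284]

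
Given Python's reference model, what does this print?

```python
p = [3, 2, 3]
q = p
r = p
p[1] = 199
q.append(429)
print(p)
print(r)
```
[3, 199, 3, 429]
[3, 199, 3, 429]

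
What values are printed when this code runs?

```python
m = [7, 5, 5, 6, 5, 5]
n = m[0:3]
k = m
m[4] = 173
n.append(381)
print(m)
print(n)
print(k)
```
[7, 5, 5, 6, 173, 5]
[7, 5, 5, 381]
[7, 5, 5, 6, 173, 5]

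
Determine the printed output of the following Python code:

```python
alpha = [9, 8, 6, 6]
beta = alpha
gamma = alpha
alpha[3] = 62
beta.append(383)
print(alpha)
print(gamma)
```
[9, 8, 6, 62, 383]
[9, 8, 6, 62, 383]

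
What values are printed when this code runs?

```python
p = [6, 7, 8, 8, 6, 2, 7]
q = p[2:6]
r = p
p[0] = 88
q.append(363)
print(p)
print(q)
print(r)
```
[88, 7, 8, 8, 6, 2, 7]
[8, 8, 6, 2, 363]
[88, 7, 8, 8, 6, 2, 7]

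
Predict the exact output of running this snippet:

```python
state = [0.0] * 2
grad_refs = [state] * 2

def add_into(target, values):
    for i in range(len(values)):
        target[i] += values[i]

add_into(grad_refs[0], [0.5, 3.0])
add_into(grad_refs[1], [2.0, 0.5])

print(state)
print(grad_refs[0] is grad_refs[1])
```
[2.5, 3.5]
True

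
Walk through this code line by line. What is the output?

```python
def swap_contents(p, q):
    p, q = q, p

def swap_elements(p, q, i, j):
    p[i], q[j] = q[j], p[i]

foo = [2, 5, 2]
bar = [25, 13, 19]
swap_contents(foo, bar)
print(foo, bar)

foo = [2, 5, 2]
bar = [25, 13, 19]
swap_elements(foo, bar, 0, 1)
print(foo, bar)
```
[2, 5, 2] [25, 13, 19]
[13, 5, 2] [25, 2, 19]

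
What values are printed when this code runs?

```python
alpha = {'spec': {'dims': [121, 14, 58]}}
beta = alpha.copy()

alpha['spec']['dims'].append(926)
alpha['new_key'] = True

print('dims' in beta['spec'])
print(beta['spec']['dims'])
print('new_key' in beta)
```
True
[121, 14, 58, 926]
False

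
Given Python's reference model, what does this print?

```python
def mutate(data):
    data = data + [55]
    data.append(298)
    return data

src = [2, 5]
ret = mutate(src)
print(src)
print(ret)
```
[2, 5]
[2, 5, 55, 298]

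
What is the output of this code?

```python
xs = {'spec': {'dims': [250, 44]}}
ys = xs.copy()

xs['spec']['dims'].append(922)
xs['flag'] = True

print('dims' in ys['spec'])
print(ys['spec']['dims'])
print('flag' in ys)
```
True
[250, 44, 922]
False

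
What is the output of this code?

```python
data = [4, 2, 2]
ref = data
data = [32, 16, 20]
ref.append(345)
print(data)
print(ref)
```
[32, 16, 20]
[4, 2, 2, 345]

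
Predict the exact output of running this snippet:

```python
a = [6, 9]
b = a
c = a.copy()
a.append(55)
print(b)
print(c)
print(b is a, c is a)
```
[6, 9, 55]
[6, 9]
True False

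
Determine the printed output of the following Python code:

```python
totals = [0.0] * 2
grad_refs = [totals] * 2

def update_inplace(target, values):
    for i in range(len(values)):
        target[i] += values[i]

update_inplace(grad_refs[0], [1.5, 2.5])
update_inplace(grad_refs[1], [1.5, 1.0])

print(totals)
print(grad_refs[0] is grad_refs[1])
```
[3.0, 3.5]
True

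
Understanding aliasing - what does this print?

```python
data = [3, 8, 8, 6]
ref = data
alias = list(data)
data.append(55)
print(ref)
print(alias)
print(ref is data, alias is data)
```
[3, 8, 8, 6, 55]
[3, 8, 8, 6]
True False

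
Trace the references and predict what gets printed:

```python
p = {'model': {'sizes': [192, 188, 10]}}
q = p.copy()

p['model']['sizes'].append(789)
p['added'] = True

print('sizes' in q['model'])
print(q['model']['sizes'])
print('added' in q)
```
True
[192, 188, 10, 789]
False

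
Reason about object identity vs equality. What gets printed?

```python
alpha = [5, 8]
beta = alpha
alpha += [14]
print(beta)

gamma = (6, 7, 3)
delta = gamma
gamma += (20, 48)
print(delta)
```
[5, 8, 14]
(6, 7, 3)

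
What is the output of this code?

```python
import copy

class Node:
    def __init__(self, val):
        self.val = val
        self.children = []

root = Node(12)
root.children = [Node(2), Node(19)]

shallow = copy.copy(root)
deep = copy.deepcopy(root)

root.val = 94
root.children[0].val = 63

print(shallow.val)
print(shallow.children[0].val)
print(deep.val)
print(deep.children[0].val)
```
12
63
12
2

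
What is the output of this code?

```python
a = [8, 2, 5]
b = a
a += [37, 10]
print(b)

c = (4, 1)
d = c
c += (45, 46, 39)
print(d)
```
[8, 2, 5, 37, 10]
(4, 1)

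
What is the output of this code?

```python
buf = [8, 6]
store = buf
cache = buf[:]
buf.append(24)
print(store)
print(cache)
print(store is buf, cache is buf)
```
[8, 6, 24]
[8, 6]
True False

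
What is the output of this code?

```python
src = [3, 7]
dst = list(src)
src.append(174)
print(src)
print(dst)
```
[3, 7, 174]
[3, 7]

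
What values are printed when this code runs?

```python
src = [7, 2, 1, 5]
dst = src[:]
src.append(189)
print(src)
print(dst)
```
[7, 2, 1, 5, 189]
[7, 2, 1, 5]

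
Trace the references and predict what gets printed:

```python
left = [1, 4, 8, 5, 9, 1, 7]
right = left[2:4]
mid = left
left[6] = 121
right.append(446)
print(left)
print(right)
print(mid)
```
[1, 4, 8, 5, 9, 1, 121]
[8, 5, 446]
[1, 4, 8, 5, 9, 1, 121]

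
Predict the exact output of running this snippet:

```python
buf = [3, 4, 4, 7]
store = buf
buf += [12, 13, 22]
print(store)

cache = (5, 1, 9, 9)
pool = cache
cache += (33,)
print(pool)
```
[3, 4, 4, 7, 12, 13, 22]
(5, 1, 9, 9)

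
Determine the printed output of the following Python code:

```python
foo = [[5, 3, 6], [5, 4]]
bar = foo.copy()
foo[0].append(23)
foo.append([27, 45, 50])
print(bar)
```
[[5, 3, 6, 23], [5, 4]]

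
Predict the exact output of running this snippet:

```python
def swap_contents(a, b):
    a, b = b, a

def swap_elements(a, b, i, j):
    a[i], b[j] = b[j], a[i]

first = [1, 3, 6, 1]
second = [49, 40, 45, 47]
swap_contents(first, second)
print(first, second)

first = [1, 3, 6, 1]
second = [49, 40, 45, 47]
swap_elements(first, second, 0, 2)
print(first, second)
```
[1, 3, 6, 1] [49, 40, 45, 47]
[45, 3, 6, 1] [49, 40, 1, 47]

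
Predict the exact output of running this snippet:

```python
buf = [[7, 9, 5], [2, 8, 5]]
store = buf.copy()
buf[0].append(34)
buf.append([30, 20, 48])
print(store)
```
[[7, 9, 5, 34], [2, 8, 5]]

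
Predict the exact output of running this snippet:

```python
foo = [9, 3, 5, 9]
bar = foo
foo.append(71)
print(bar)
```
[9, 3, 5, 9, 71]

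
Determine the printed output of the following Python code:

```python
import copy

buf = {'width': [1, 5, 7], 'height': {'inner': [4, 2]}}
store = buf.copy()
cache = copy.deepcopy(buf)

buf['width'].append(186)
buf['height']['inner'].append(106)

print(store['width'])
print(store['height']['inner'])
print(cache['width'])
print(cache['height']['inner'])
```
[1, 5, 7, 186]
[4, 2, 106]
[1, 5, 7]
[4, 2]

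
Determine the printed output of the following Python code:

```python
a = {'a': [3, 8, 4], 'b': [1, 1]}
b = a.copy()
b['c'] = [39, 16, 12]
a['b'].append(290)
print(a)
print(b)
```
{'a': [3, 8, 4], 'b': [1, 1, 290]}
{'a': [3, 8, 4], 'b': [1, 1, 290], 'c': [39, 16, 12]}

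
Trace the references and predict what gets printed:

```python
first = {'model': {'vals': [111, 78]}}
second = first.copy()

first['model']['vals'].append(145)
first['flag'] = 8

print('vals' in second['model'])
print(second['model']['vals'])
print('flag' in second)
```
True
[111, 78, 145]
False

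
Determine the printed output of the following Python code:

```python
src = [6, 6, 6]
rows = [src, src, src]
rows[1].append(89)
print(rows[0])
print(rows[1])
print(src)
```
[6, 6, 6, 89]
[6, 6, 6, 89]
[6, 6, 6, 89]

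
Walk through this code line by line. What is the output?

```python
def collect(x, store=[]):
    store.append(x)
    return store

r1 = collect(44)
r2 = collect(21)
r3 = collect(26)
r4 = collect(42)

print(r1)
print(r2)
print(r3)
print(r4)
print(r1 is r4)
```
[44, 21, 26, 42]
[44, 21, 26, 42]
[44, 21, 26, 42]
[44, 21, 26, 42]
True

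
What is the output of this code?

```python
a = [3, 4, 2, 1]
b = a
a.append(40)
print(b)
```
[3, 4, 2, 1, 40]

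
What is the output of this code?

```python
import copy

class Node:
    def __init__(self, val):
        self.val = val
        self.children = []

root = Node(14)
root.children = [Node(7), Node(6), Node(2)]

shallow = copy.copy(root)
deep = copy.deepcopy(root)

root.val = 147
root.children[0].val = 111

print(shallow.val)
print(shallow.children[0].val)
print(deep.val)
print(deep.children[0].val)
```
14
111
14
7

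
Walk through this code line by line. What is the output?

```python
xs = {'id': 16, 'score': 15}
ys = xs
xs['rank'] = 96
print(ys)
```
{'id': 16, 'score': 15, 'rank': 96}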